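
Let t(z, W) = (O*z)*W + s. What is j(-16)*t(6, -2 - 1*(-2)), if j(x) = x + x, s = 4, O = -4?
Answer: -128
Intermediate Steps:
j(x) = 2*x
t(z, W) = 4 - 4*W*z (t(z, W) = (-4*z)*W + 4 = -4*W*z + 4 = 4 - 4*W*z)
j(-16)*t(6, -2 - 1*(-2)) = (2*(-16))*(4 - 4*(-2 - 1*(-2))*6) = -32*(4 - 4*(-2 + 2)*6) = -32*(4 - 4*0*6) = -32*(4 + 0) = -32*4 = -128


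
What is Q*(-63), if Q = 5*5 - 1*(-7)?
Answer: -2016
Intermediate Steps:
Q = 32 (Q = 25 + 7 = 32)
Q*(-63) = 32*(-63) = -2016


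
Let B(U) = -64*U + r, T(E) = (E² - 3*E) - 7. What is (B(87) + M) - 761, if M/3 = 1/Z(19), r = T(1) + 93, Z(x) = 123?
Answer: -256044/41 ≈ -6245.0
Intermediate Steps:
T(E) = -7 + E² - 3*E
r = 84 (r = (-7 + 1² - 3*1) + 93 = (-7 + 1 - 3) + 93 = -9 + 93 = 84)
M = 1/41 (M = 3/123 = 3*(1/123) = 1/41 ≈ 0.024390)
B(U) = 84 - 64*U (B(U) = -64*U + 84 = 84 - 64*U)
(B(87) + M) - 761 = ((84 - 64*87) + 1/41) - 761 = ((84 - 5568) + 1/41) - 761 = (-5484 + 1/41) - 761 = -224843/41 - 761 = -256044/41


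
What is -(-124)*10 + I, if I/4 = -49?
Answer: 1044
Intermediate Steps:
I = -196 (I = 4*(-49) = -196)
-(-124)*10 + I = -(-124)*10 - 196 = -31*(-40) - 196 = 1240 - 196 = 1044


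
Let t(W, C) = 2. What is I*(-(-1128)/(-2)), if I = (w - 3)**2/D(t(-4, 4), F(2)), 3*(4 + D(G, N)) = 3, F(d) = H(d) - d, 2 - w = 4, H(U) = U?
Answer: 4700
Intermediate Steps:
w = -2 (w = 2 - 1*4 = 2 - 4 = -2)
F(d) = 0 (F(d) = d - d = 0)
D(G, N) = -3 (D(G, N) = -4 + (1/3)*3 = -4 + 1 = -3)
I = -25/3 (I = (-2 - 3)**2/(-3) = (-5)**2*(-1/3) = 25*(-1/3) = -25/3 ≈ -8.3333)
I*(-(-1128)/(-2)) = -(-9400)*(-3/(-2))/3 = -(-9400)*(-3*(-1/2))/3 = -(-9400)*3/(3*2) = -25/3*(-564) = 4700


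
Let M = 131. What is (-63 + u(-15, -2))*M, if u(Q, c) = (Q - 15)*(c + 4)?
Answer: -16113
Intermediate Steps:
u(Q, c) = (-15 + Q)*(4 + c)
(-63 + u(-15, -2))*M = (-63 + (-60 - 15*(-2) + 4*(-15) - 15*(-2)))*131 = (-63 + (-60 + 30 - 60 + 30))*131 = (-63 - 60)*131 = -123*131 = -16113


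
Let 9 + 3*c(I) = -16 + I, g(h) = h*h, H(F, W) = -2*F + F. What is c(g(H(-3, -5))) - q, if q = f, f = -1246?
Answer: 3722/3 ≈ 1240.7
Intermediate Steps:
H(F, W) = -F
g(h) = h²
q = -1246
c(I) = -25/3 + I/3 (c(I) = -3 + (-16 + I)/3 = -3 + (-16/3 + I/3) = -25/3 + I/3)
c(g(H(-3, -5))) - q = (-25/3 + (-1*(-3))²/3) - 1*(-1246) = (-25/3 + (⅓)*3²) + 1246 = (-25/3 + (⅓)*9) + 1246 = (-25/3 + 3) + 1246 = -16/3 + 1246 = 3722/3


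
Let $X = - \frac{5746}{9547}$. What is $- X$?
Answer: $\frac{5746}{9547} \approx 0.60186$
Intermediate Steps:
$X = - \frac{5746}{9547}$ ($X = \left(-5746\right) \frac{1}{9547} = - \frac{5746}{9547} \approx -0.60186$)
$- X = \left(-1\right) \left(- \frac{5746}{9547}\right) = \frac{5746}{9547}$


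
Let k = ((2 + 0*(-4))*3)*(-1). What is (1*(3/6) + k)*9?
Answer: -99/2 ≈ -49.500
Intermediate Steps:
k = -6 (k = ((2 + 0)*3)*(-1) = (2*3)*(-1) = 6*(-1) = -6)
(1*(3/6) + k)*9 = (1*(3/6) - 6)*9 = (1*(3*(⅙)) - 6)*9 = (1*(½) - 6)*9 = (½ - 6)*9 = -11/2*9 = -99/2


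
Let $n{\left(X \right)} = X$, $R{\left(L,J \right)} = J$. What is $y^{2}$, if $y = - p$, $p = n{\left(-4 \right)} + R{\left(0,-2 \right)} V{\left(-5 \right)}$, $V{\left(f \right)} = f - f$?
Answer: $16$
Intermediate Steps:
$V{\left(f \right)} = 0$
$p = -4$ ($p = -4 - 0 = -4 + 0 = -4$)
$y = 4$ ($y = \left(-1\right) \left(-4\right) = 4$)
$y^{2} = 4^{2} = 16$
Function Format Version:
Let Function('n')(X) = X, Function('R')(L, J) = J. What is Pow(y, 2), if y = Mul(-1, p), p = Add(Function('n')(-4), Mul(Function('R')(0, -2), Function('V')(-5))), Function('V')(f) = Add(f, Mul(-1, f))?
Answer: 16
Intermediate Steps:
Function('V')(f) = 0
p = -4 (p = Add(-4, Mul(-2, 0)) = Add(-4, 0) = -4)
y = 4 (y = Mul(-1, -4) = 4)
Pow(y, 2) = Pow(4, 2) = 16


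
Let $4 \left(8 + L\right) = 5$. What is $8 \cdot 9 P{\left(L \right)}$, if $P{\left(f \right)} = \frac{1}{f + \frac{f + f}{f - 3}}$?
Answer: $- \frac{416}{31} \approx -13.419$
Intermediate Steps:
$L = - \frac{27}{4}$ ($L = -8 + \frac{1}{4} \cdot 5 = -8 + \frac{5}{4} = - \frac{27}{4} \approx -6.75$)
$P{\left(f \right)} = \frac{1}{f + \frac{2 f}{-3 + f}}$
$8 \cdot 9 P{\left(L \right)} = 8 \cdot 9 \frac{-3 - \frac{27}{4}}{\left(- \frac{27}{4}\right) \left(-1 - \frac{27}{4}\right)} = 72 \left(\left(- \frac{4}{27}\right) \frac{1}{- \frac{31}{4}} \left(- \frac{39}{4}\right)\right) = 72 \left(\left(- \frac{4}{27}\right) \left(- \frac{4}{31}\right) \left(- \frac{39}{4}\right)\right) = 72 \left(- \frac{52}{279}\right) = - \frac{416}{31}$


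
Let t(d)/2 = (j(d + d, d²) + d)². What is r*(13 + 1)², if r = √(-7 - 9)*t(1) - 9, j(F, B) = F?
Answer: -1764 + 14112*I ≈ -1764.0 + 14112.0*I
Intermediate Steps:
t(d) = 18*d² (t(d) = 2*((d + d) + d)² = 2*(2*d + d)² = 2*(3*d)² = 2*(9*d²) = 18*d²)
r = -9 + 72*I (r = √(-7 - 9)*(18*1²) - 9 = √(-16)*(18*1) - 9 = (4*I)*18 - 9 = 72*I - 9 = -9 + 72*I ≈ -9.0 + 72.0*I)
r*(13 + 1)² = (-9 + 72*I)*(13 + 1)² = (-9 + 72*I)*14² = (-9 + 72*I)*196 = -1764 + 14112*I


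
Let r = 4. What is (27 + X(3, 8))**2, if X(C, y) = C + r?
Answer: 1156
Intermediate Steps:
X(C, y) = 4 + C (X(C, y) = C + 4 = 4 + C)
(27 + X(3, 8))**2 = (27 + (4 + 3))**2 = (27 + 7)**2 = 34**2 = 1156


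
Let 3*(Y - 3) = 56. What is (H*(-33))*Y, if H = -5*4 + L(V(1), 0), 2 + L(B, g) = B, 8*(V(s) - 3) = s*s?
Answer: 107965/8 ≈ 13496.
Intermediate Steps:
Y = 65/3 (Y = 3 + (⅓)*56 = 3 + 56/3 = 65/3 ≈ 21.667)
V(s) = 3 + s²/8 (V(s) = 3 + (s*s)/8 = 3 + s²/8)
L(B, g) = -2 + B
H = -151/8 (H = -5*4 + (-2 + (3 + (⅛)*1²)) = -20 + (-2 + (3 + (⅛)*1)) = -20 + (-2 + (3 + ⅛)) = -20 + (-2 + 25/8) = -20 + 9/8 = -151/8 ≈ -18.875)
(H*(-33))*Y = -151/8*(-33)*(65/3) = (4983/8)*(65/3) = 107965/8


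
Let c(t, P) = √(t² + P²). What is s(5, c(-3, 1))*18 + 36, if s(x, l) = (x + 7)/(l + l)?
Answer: 36 + 54*√10/5 ≈ 70.153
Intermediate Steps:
c(t, P) = √(P² + t²)
s(x, l) = (7 + x)/(2*l) (s(x, l) = (7 + x)/((2*l)) = (7 + x)*(1/(2*l)) = (7 + x)/(2*l))
s(5, c(-3, 1))*18 + 36 = ((7 + 5)/(2*(√(1² + (-3)²))))*18 + 36 = ((½)*12/√(1 + 9))*18 + 36 = ((½)*12/√10)*18 + 36 = ((½)*(√10/10)*12)*18 + 36 = (3*√10/5)*18 + 36 = 54*√10/5 + 36 = 36 + 54*√10/5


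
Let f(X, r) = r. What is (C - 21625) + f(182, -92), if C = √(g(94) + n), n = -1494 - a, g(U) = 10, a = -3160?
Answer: -21717 + 2*√419 ≈ -21676.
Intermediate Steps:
n = 1666 (n = -1494 - 1*(-3160) = -1494 + 3160 = 1666)
C = 2*√419 (C = √(10 + 1666) = √1676 = 2*√419 ≈ 40.939)
(C - 21625) + f(182, -92) = (2*√419 - 21625) - 92 = (-21625 + 2*√419) - 92 = -21717 + 2*√419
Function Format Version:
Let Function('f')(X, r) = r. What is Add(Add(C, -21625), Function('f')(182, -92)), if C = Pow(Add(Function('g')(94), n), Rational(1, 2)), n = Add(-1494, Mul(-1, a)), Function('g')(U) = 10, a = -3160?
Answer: Add(-21717, Mul(2, Pow(419, Rational(1, 2)))) ≈ -21676.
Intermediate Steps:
n = 1666 (n = Add(-1494, Mul(-1, -3160)) = Add(-1494, 3160) = 1666)
C = Mul(2, Pow(419, Rational(1, 2))) (C = Pow(Add(10, 1666), Rational(1, 2)) = Pow(1676, Rational(1, 2)) = Mul(2, Pow(419, Rational(1, 2))) ≈ 40.939)
Add(Add(C, -21625), Function('f')(182, -92)) = Add(Add(Mul(2, Pow(419, Rational(1, 2))), -21625), -92) = Add(Add(-21625, Mul(2, Pow(419, Rational(1, 2)))), -92) = Add(-21717, Mul(2, Pow(419, Rational(1, 2))))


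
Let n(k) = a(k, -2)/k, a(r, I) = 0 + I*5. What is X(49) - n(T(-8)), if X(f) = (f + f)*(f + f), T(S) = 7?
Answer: 67238/7 ≈ 9605.4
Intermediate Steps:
a(r, I) = 5*I (a(r, I) = 0 + 5*I = 5*I)
X(f) = 4*f**2 (X(f) = (2*f)*(2*f) = 4*f**2)
n(k) = -10/k (n(k) = (5*(-2))/k = -10/k)
X(49) - n(T(-8)) = 4*49**2 - (-10)/7 = 4*2401 - (-10)/7 = 9604 - 1*(-10/7) = 9604 + 10/7 = 67238/7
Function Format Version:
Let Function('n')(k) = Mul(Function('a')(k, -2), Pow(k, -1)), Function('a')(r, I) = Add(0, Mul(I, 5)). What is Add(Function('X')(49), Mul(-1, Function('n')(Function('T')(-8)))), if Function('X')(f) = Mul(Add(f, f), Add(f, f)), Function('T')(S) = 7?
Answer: Rational(67238, 7) ≈ 9605.4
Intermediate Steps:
Function('a')(r, I) = Mul(5, I) (Function('a')(r, I) = Add(0, Mul(5, I)) = Mul(5, I))
Function('X')(f) = Mul(4, Pow(f, 2)) (Function('X')(f) = Mul(Mul(2, f), Mul(2, f)) = Mul(4, Pow(f, 2)))
Function('n')(k) = Mul(-10, Pow(k, -1)) (Function('n')(k) = Mul(Mul(5, -2), Pow(k, -1)) = Mul(-10, Pow(k, -1)))
Add(Function('X')(49), Mul(-1, Function('n')(Function('T')(-8)))) = Add(Mul(4, Pow(49, 2)), Mul(-1, Mul(-10, Pow(7, -1)))) = Add(Mul(4, 2401), Mul(-1, Mul(-10, Rational(1, 7)))) = Add(9604, Mul(-1, Rational(-10, 7))) = Add(9604, Rational(10, 7)) = Rational(67238, 7)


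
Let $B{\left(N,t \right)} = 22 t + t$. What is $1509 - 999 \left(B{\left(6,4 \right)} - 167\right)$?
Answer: $76434$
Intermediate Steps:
$B{\left(N,t \right)} = 23 t$
$1509 - 999 \left(B{\left(6,4 \right)} - 167\right) = 1509 - 999 \left(23 \cdot 4 - 167\right) = 1509 - 999 \left(92 - 167\right) = 1509 - -74925 = 1509 + 74925 = 76434$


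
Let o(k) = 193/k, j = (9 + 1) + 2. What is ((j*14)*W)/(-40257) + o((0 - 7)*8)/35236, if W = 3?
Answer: -15909055/1260885024 ≈ -0.012617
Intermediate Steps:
j = 12 (j = 10 + 2 = 12)
((j*14)*W)/(-40257) + o((0 - 7)*8)/35236 = ((12*14)*3)/(-40257) + (193/(((0 - 7)*8)))/35236 = (168*3)*(-1/40257) + (193/((-7*8)))*(1/35236) = 504*(-1/40257) + (193/(-56))*(1/35236) = -8/639 + (193*(-1/56))*(1/35236) = -8/639 - 193/56*1/35236 = -8/639 - 193/1973216 = -15909055/1260885024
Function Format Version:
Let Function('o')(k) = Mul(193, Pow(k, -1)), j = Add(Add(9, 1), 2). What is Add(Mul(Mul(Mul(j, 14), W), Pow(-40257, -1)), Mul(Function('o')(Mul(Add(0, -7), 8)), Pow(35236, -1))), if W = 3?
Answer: Rational(-15909055, 1260885024) ≈ -0.012617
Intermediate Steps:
j = 12 (j = Add(10, 2) = 12)
Add(Mul(Mul(Mul(j, 14), W), Pow(-40257, -1)), Mul(Function('o')(Mul(Add(0, -7), 8)), Pow(35236, -1))) = Add(Mul(Mul(Mul(12, 14), 3), Pow(-40257, -1)), Mul(Mul(193, Pow(Mul(Add(0, -7), 8), -1)), Pow(35236, -1))) = Add(Mul(Mul(168, 3), Rational(-1, 40257)), Mul(Mul(193, Pow(Mul(-7, 8), -1)), Rational(1, 35236))) = Add(Mul(504, Rational(-1, 40257)), Mul(Mul(193, Pow(-56, -1)), Rational(1, 35236))) = Add(Rational(-8, 639), Mul(Mul(193, Rational(-1, 56)), Rational(1, 35236))) = Add(Rational(-8, 639), Mul(Rational(-193, 56), Rational(1, 35236))) = Add(Rational(-8, 639), Rational(-193, 1973216)) = Rational(-15909055, 1260885024)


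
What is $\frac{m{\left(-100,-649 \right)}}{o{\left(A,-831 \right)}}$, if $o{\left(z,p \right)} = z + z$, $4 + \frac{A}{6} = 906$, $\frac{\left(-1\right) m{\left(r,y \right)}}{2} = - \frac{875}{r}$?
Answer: $- \frac{35}{21648} \approx -0.0016168$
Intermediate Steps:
$m{\left(r,y \right)} = \frac{1750}{r}$ ($m{\left(r,y \right)} = - 2 \left(- \frac{875}{r}\right) = \frac{1750}{r}$)
$A = 5412$ ($A = -24 + 6 \cdot 906 = -24 + 5436 = 5412$)
$o{\left(z,p \right)} = 2 z$
$\frac{m{\left(-100,-649 \right)}}{o{\left(A,-831 \right)}} = \frac{1750 \frac{1}{-100}}{2 \cdot 5412} = \frac{1750 \left(- \frac{1}{100}\right)}{10824} = \left(- \frac{35}{2}\right) \frac{1}{10824} = - \frac{35}{21648}$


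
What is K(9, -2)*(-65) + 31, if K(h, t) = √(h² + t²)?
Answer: 31 - 65*√85 ≈ -568.27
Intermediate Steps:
K(9, -2)*(-65) + 31 = √(9² + (-2)²)*(-65) + 31 = √(81 + 4)*(-65) + 31 = √85*(-65) + 31 = -65*√85 + 31 = 31 - 65*√85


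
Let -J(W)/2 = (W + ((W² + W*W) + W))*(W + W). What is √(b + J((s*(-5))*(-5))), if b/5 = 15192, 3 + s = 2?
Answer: 2*√48990 ≈ 442.67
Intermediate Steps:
s = -1 (s = -3 + 2 = -1)
b = 75960 (b = 5*15192 = 75960)
J(W) = -4*W*(2*W + 2*W²) (J(W) = -2*(W + ((W² + W*W) + W))*(W + W) = -2*(W + ((W² + W²) + W))*2*W = -2*(W + (2*W² + W))*2*W = -2*(W + (W + 2*W²))*2*W = -2*(2*W + 2*W²)*2*W = -4*W*(2*W + 2*W²))
√(b + J((s*(-5))*(-5))) = √(75960 + 8*(-1*(-5)*(-5))²*(-1 - (-1*(-5))*(-5))) = √(75960 + 8*(5*(-5))²*(-1 - 5*(-5))) = √(75960 + 8*(-25)²*(-1 - 1*(-25))) = √(75960 + 8*625*(-1 + 25)) = √(75960 + 8*625*24) = √(75960 + 120000) = √195960 = 2*√48990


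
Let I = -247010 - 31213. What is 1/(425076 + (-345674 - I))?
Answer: 1/357625 ≈ 2.7962e-6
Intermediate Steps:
I = -278223
1/(425076 + (-345674 - I)) = 1/(425076 + (-345674 - 1*(-278223))) = 1/(425076 + (-345674 + 278223)) = 1/(425076 - 67451) = 1/357625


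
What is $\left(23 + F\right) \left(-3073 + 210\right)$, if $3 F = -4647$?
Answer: $4368938$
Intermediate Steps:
$F = -1549$ ($F = \frac{1}{3} \left(-4647\right) = -1549$)
$\left(23 + F\right) \left(-3073 + 210\right) = \left(23 - 1549\right) \left(-3073 + 210\right) = \left(-1526\right) \left(-2863\right) = 4368938$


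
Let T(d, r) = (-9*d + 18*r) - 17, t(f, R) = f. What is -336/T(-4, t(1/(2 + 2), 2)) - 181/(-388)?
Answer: -252229/18236 ≈ -13.831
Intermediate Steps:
T(d, r) = -17 - 9*d + 18*r
-336/T(-4, t(1/(2 + 2), 2)) - 181/(-388) = -336/(-17 - 9*(-4) + 18/(2 + 2)) - 181/(-388) = -336/(-17 + 36 + 18/4) - 181*(-1/388) = -336/(-17 + 36 + 18*(1/4)) + 181/388 = -336/(-17 + 36 + 9/2) + 181/388 = -336/47/2 + 181/388 = -336*2/47 + 181/388 = -672/47 + 181/388 = -252229/18236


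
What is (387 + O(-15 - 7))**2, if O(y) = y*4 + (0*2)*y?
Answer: 89401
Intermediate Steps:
O(y) = 4*y (O(y) = 4*y + 0*y = 4*y + 0 = 4*y)
(387 + O(-15 - 7))**2 = (387 + 4*(-15 - 7))**2 = (387 + 4*(-22))**2 = (387 - 88)**2 = 299**2 = 89401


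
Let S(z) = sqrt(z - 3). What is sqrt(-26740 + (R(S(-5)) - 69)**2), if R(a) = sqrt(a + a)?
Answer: sqrt(-26740 + (-69 + 2*2**(1/4)*sqrt(I))**2) ≈ 0.7597 - 149.04*I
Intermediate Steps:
S(z) = sqrt(-3 + z)
R(a) = sqrt(2)*sqrt(a) (R(a) = sqrt(2*a) = sqrt(2)*sqrt(a))
sqrt(-26740 + (R(S(-5)) - 69)**2) = sqrt(-26740 + (sqrt(2)*sqrt(sqrt(-3 - 5)) - 69)**2) = sqrt(-26740 + (sqrt(2)*sqrt(sqrt(-8)) - 69)**2) = sqrt(-26740 + (sqrt(2)*sqrt(2*I*sqrt(2)) - 69)**2) = sqrt(-26740 + (sqrt(2)*(2**(3/4)*sqrt(I)) - 69)**2) = sqrt(-26740 + (2*2**(1/4)*sqrt(I) - 69)**2) = sqrt(-26740 + (-69 + 2*2**(1/4)*sqrt(I))**2)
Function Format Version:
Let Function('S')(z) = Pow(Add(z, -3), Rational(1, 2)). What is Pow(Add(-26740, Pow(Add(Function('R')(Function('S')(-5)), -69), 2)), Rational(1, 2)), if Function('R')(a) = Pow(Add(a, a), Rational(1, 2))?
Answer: Pow(Add(-26740, Pow(Add(-69, Mul(2, Pow(2, Rational(1, 4)), Pow(I, Rational(1, 2)))), 2)), Rational(1, 2)) ≈ Add(0.7597, Mul(-149.04, I))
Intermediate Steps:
Function('S')(z) = Pow(Add(-3, z), Rational(1, 2))
Function('R')(a) = Mul(Pow(2, Rational(1, 2)), Pow(a, Rational(1, 2))) (Function('R')(a) = Pow(Mul(2, a), Rational(1, 2)) = Mul(Pow(2, Rational(1, 2)), Pow(a, Rational(1, 2))))
Pow(Add(-26740, Pow(Add(Function('R')(Function('S')(-5)), -69), 2)), Rational(1, 2)) = Pow(Add(-26740, Pow(Add(Mul(Pow(2, Rational(1, 2)), Pow(Pow(Add(-3, -5), Rational(1, 2)), Rational(1, 2))), -69), 2)), Rational(1, 2)) = Pow(Add(-26740, Pow(Add(Mul(Pow(2, Rational(1, 2)), Pow(Pow(-8, Rational(1, 2)), Rational(1, 2))), -69), 2)), Rational(1, 2)) = Pow(Add(-26740, Pow(Add(Mul(Pow(2, Rational(1, 2)), Pow(Mul(2, I, Pow(2, Rational(1, 2))), Rational(1, 2))), -69), 2)), Rational(1, 2)) = Pow(Add(-26740, Pow(Add(Mul(Pow(2, Rational(1, 2)), Mul(Pow(2, Rational(3, 4)), Pow(I, Rational(1, 2)))), -69), 2)), Rational(1, 2)) = Pow(Add(-26740, Pow(Add(Mul(2, Pow(2, Rational(1, 4)), Pow(I, Rational(1, 2))), -69), 2)), Rational(1, 2)) = Pow(Add(-26740, Pow(Add(-69, Mul(2, Pow(2, Rational(1, 4)), Pow(I, Rational(1, 2)))), 2)), Rational(1, 2))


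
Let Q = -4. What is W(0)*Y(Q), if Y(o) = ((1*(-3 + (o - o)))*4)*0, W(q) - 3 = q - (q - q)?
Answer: 0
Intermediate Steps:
W(q) = 3 + q (W(q) = 3 + (q - (q - q)) = 3 + (q - 1*0) = 3 + (q + 0) = 3 + q)
Y(o) = 0 (Y(o) = ((1*(-3 + 0))*4)*0 = ((1*(-3))*4)*0 = -3*4*0 = -12*0 = 0)
W(0)*Y(Q) = (3 + 0)*0 = 3*0 = 0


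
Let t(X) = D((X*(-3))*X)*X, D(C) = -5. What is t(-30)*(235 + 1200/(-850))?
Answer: 595650/17 ≈ 35038.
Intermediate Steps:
t(X) = -5*X
t(-30)*(235 + 1200/(-850)) = (-5*(-30))*(235 + 1200/(-850)) = 150*(235 + 1200*(-1/850)) = 150*(235 - 24/17) = 150*(3971/17) = 595650/17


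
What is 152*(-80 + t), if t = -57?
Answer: -20824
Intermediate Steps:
152*(-80 + t) = 152*(-80 - 57) = 152*(-137) = -20824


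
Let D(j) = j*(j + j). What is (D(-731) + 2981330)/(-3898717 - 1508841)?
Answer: -2025026/2703779 ≈ -0.74896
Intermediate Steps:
D(j) = 2*j**2 (D(j) = j*(2*j) = 2*j**2)
(D(-731) + 2981330)/(-3898717 - 1508841) = (2*(-731)**2 + 2981330)/(-3898717 - 1508841) = (2*534361 + 2981330)/(-5407558) = (1068722 + 2981330)*(-1/5407558) = 4050052*(-1/5407558) = -2025026/2703779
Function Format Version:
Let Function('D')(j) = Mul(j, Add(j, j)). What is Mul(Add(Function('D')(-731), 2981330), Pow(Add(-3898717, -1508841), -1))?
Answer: Rational(-2025026, 2703779) ≈ -0.74896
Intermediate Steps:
Function('D')(j) = Mul(2, Pow(j, 2)) (Function('D')(j) = Mul(j, Mul(2, j)) = Mul(2, Pow(j, 2)))
Mul(Add(Function('D')(-731), 2981330), Pow(Add(-3898717, -1508841), -1)) = Mul(Add(Mul(2, Pow(-731, 2)), 2981330), Pow(Add(-3898717, -1508841), -1)) = Mul(Add(Mul(2, 534361), 2981330), Pow(-5407558, -1)) = Mul(Add(1068722, 2981330), Rational(-1, 5407558)) = Mul(4050052, Rational(-1, 5407558)) = Rational(-2025026, 2703779)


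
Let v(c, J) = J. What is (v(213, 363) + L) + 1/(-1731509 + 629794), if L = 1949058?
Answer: 2147706357014/1101715 ≈ 1.9494e+6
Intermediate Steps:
(v(213, 363) + L) + 1/(-1731509 + 629794) = (363 + 1949058) + 1/(-1731509 + 629794) = 1949421 + 1/(-1101715) = 1949421 - 1/1101715 = 2147706357014/1101715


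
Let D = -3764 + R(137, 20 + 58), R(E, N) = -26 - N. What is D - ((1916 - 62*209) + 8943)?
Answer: -1769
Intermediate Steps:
D = -3868 (D = -3764 + (-26 - (20 + 58)) = -3764 + (-26 - 1*78) = -3764 + (-26 - 78) = -3764 - 104 = -3868)
D - ((1916 - 62*209) + 8943) = -3868 - ((1916 - 62*209) + 8943) = -3868 - ((1916 - 12958) + 8943) = -3868 - (-11042 + 8943) = -3868 - 1*(-2099) = -3868 + 2099 = -1769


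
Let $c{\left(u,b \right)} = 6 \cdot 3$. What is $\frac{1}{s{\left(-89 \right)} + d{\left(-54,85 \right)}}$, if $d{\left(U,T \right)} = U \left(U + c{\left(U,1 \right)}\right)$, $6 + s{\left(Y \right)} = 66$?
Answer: $\frac{1}{2004} \approx 0.000499$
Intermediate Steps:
$c{\left(u,b \right)} = 18$
$s{\left(Y \right)} = 60$ ($s{\left(Y \right)} = -6 + 66 = 60$)
$d{\left(U,T \right)} = U \left(18 + U\right)$ ($d{\left(U,T \right)} = U \left(U + 18\right) = U \left(18 + U\right)$)
$\frac{1}{s{\left(-89 \right)} + d{\left(-54,85 \right)}} = \frac{1}{60 - 54 \left(18 - 54\right)} = \frac{1}{60 - -1944} = \frac{1}{60 + 1944} = \frac{1}{2004}$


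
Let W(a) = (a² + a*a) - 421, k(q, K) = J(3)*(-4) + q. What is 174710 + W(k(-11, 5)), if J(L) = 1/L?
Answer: 1571339/9 ≈ 1.7459e+5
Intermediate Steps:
k(q, K) = -4/3 + q
W(a) = -421 + 2*a² (W(a) = (a² + a²) - 421 = 2*a² - 421 = -421 + 2*a²)
174710 + W(k(-11, 5)) = 174710 + (-421 + 2*(-4/3 - 11)²) = 174710 + (-421 + 2*(-37/3)²) = 174710 + (-421 + 2*(1369/9)) = 174710 + (-421 + 2738/9) = 174710 - 1051/9 = 1571339/9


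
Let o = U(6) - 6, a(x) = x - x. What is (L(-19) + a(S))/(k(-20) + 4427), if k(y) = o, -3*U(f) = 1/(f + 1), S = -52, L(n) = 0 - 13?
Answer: -273/92840 ≈ -0.0029405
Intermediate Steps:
L(n) = -13
U(f) = -1/(3*(1 + f)) (U(f) = -1/(3*(f + 1)) = -1/(3*(1 + f)))
a(x) = 0
o = -127/21 (o = -1/(3 + 3*6) - 6 = -1/(3 + 18) - 6 = -1/21 - 6 = -127/21 ≈ -6.0476)
k(y) = -127/21
(L(-19) + a(S))/(k(-20) + 4427) = (-13 + 0)/(-127/21 + 4427) = -13/92840/21 = -13*21/92840 = -273/92840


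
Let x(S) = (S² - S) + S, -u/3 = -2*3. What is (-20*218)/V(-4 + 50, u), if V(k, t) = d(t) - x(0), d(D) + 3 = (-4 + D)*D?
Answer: -4360/249 ≈ -17.510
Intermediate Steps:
u = 18 (u = -(-6)*3 = -3*(-6) = 18)
x(S) = S²
d(D) = -3 + D*(-4 + D) (d(D) = -3 + (-4 + D)*D = -3 + D*(-4 + D))
V(k, t) = -3 + t² - 4*t (V(k, t) = (-3 + t² - 4*t) - 1*0² = (-3 + t² - 4*t) - 1*0 = (-3 + t² - 4*t) + 0 = -3 + t² - 4*t)
(-20*218)/V(-4 + 50, u) = (-20*218)/(-3 + 18² - 4*18) = -4360/(-3 + 324 - 72) = -4360/249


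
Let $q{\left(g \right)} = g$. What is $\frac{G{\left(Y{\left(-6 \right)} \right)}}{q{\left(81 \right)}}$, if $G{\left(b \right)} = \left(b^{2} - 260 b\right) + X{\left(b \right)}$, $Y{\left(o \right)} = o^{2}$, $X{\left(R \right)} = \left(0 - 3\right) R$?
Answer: $- \frac{908}{9} \approx -100.89$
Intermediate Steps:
$X{\left(R \right)} = - 3 R$
$G{\left(b \right)} = b^{2} - 263 b$ ($G{\left(b \right)} = \left(b^{2} - 260 b\right) - 3 b = b^{2} - 263 b$)
$\frac{G{\left(Y{\left(-6 \right)} \right)}}{q{\left(81 \right)}} = \frac{\left(-6\right)^{2} \left(-263 + \left(-6\right)^{2}\right)}{81} = 36 \left(-263 + 36\right) \frac{1}{81} = 36 \left(-227\right) \frac{1}{81} = \left(-8172\right) \frac{1}{81} = - \frac{908}{9}$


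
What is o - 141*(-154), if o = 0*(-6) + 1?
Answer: 21715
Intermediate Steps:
o = 1 (o = 0 + 1 = 1)
o - 141*(-154) = 1 - 141*(-154) = 1 + 21714 = 21715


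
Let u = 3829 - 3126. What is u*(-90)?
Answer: -63270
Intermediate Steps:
u = 703
u*(-90) = 703*(-90) = -63270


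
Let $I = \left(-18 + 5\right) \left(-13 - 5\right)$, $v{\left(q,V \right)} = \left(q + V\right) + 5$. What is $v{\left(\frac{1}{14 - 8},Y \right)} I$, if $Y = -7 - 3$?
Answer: $-1131$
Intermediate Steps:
$Y = -10$
$v{\left(q,V \right)} = 5 + V + q$ ($v{\left(q,V \right)} = \left(V + q\right) + 5 = 5 + V + q$)
$I = 234$ ($I = \left(-13\right) \left(-18\right) = 234$)
$v{\left(\frac{1}{14 - 8},Y \right)} I = \left(5 - 10 + \frac{1}{14 - 8}\right) 234 = \left(5 - 10 + \frac{1}{6}\right) 234 = \left(- \frac{29}{6}\right) 234 = -1131$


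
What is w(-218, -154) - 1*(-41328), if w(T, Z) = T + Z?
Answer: 40956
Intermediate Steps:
w(-218, -154) - 1*(-41328) = (-218 - 154) - 1*(-41328) = -372 + 41328 = 40956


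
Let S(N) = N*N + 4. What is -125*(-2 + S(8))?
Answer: -8250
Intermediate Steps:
S(N) = 4 + N**2 (S(N) = N**2 + 4 = 4 + N**2)
-125*(-2 + S(8)) = -125*(-2 + (4 + 8**2)) = -125*(-2 + (4 + 64)) = -125*(-2 + 68) = -125*66 = -8250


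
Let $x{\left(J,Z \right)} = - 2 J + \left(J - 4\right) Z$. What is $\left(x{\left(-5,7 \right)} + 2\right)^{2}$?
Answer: $2601$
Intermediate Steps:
$x{\left(J,Z \right)} = - 2 J + Z \left(-4 + J\right)$ ($x{\left(J,Z \right)} = - 2 J + \left(J - 4\right) Z = - 2 J + \left(-4 + J\right) Z = - 2 J + Z \left(-4 + J\right)$)
$\left(x{\left(-5,7 \right)} + 2\right)^{2} = \left(\left(\left(-4\right) 7 - -10 - 35\right) + 2\right)^{2} = \left(\left(-28 + 10 - 35\right) + 2\right)^{2} = \left(-53 + 2\right)^{2} = \left(-51\right)^{2} = 2601$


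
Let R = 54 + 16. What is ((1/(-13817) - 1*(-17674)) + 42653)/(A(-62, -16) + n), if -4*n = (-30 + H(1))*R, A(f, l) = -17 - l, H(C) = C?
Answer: 1667076316/13996621 ≈ 119.11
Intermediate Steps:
R = 70
n = 1015/2 (n = -(-30 + 1)*70/4 = -(-29)*70/4 = -1/4*(-2030) = 1015/2 ≈ 507.50)
((1/(-13817) - 1*(-17674)) + 42653)/(A(-62, -16) + n) = ((1/(-13817) - 1*(-17674)) + 42653)/((-17 - 1*(-16)) + 1015/2) = ((-1/13817 + 17674) + 42653)/((-17 + 16) + 1015/2) = (244201657/13817 + 42653)/(-1 + 1015/2) = 833538158/(13817*(1013/2)) = (833538158/13817)*(2/1013) = 1667076316/13996621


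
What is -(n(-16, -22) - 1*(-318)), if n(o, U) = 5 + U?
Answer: -301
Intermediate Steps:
-(n(-16, -22) - 1*(-318)) = -((5 - 22) - 1*(-318)) = -(-17 + 318) = -1*301 = -301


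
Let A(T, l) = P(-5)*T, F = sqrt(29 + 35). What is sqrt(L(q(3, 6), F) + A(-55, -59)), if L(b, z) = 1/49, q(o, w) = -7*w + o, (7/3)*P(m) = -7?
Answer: sqrt(8086)/7 ≈ 12.846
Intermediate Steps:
F = 8 (F = sqrt(64) = 8)
P(m) = -3 (P(m) = (3/7)*(-7) = -3)
q(o, w) = o - 7*w
L(b, z) = 1/49
A(T, l) = -3*T
sqrt(L(q(3, 6), F) + A(-55, -59)) = sqrt(1/49 - 3*(-55)) = sqrt(1/49 + 165) = sqrt(8086/49) = sqrt(8086)/7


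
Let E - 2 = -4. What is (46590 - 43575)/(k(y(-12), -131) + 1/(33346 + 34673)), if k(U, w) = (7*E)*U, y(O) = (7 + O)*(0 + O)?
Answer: -205077285/57135959 ≈ -3.5893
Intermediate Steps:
E = -2 (E = 2 - 4 = -2)
y(O) = O*(7 + O) (y(O) = (7 + O)*O = O*(7 + O))
k(U, w) = -14*U (k(U, w) = (7*(-2))*U = -14*U)
(46590 - 43575)/(k(y(-12), -131) + 1/(33346 + 34673)) = (46590 - 43575)/(-(-168)*(7 - 12) + 1/(33346 + 34673)) = 3015/(-(-168)*(-5) + 1/68019) = 3015/(-14*60 + 1/68019) = 3015/(-840 + 1/68019) = 3015/(-57135959/68019) = 3015*(-68019/57135959) = -205077285/57135959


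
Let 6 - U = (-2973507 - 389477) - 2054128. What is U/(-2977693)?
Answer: -5417118/2977693 ≈ -1.8192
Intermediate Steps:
U = 5417118 (U = 6 - ((-2973507 - 389477) - 2054128) = 6 - (-3362984 - 2054128) = 6 - 1*(-5417112) = 6 + 5417112 = 5417118)
U/(-2977693) = 5417118/(-2977693) = 5417118*(-1/2977693) = -5417118/2977693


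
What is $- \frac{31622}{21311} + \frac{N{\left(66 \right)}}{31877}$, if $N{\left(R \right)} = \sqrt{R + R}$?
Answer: $- \frac{31622}{21311} + \frac{2 \sqrt{33}}{31877} \approx -1.4835$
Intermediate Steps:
$N{\left(R \right)} = \sqrt{2} \sqrt{R}$ ($N{\left(R \right)} = \sqrt{2 R} = \sqrt{2} \sqrt{R}$)
$- \frac{31622}{21311} + \frac{N{\left(66 \right)}}{31877} = - \frac{31622}{21311} + \frac{\sqrt{2} \sqrt{66}}{31877} = \left(-31622\right) \frac{1}{21311} + 2 \sqrt{33} \cdot \frac{1}{31877} = - \frac{31622}{21311} + \frac{2 \sqrt{33}}{31877}$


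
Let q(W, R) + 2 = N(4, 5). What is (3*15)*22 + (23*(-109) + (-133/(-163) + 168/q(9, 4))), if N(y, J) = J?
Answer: -238010/163 ≈ -1460.2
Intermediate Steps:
q(W, R) = 3 (q(W, R) = -2 + 5 = 3)
(3*15)*22 + (23*(-109) + (-133/(-163) + 168/q(9, 4))) = (3*15)*22 + (23*(-109) + (-133/(-163) + 168/3)) = 45*22 + (-2507 + (-133*(-1/163) + 168*(⅓))) = 990 + (-2507 + (133/163 + 56)) = 990 + (-2507 + 9261/163) = 990 - 399380/163 = -238010/163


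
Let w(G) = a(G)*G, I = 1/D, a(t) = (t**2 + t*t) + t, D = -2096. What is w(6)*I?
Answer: -117/524 ≈ -0.22328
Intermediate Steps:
a(t) = t + 2*t**2 (a(t) = (t**2 + t**2) + t = 2*t**2 + t = t + 2*t**2)
I = -1/2096 (I = 1/(-2096) = -1/2096 ≈ -0.00047710)
w(G) = G**2*(1 + 2*G) (w(G) = (G*(1 + 2*G))*G = G**2*(1 + 2*G))
w(6)*I = (6**2*(1 + 2*6))*(-1/2096) = (36*(1 + 12))*(-1/2096) = (36*13)*(-1/2096) = 468*(-1/2096) = -117/524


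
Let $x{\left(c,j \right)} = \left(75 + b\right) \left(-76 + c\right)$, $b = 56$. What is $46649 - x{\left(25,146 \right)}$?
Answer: $53330$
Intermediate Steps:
$x{\left(c,j \right)} = -9956 + 131 c$ ($x{\left(c,j \right)} = \left(75 + 56\right) \left(-76 + c\right) = 131 \left(-76 + c\right) = -9956 + 131 c$)
$46649 - x{\left(25,146 \right)} = 46649 - \left(-9956 + 131 \cdot 25\right) = 46649 - \left(-9956 + 3275\right) = 46649 - -6681 = 46649 + 6681 = 53330$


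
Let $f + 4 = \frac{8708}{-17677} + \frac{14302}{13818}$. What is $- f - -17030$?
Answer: $\frac{2080302869707}{122130393} \approx 17033.0$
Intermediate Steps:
$f = - \frac{422276917}{122130393}$ ($f = -4 + \left(\frac{8708}{-17677} + \frac{14302}{13818}\right) = -4 + \left(8708 \left(- \frac{1}{17677}\right) + 14302 \cdot \frac{1}{13818}\right) = -4 + \left(- \frac{8708}{17677} + \frac{7151}{6909}\right) = -4 + \frac{66244655}{122130393} = - \frac{422276917}{122130393} \approx -3.4576$)
$- f - -17030 = \left(-1\right) \left(- \frac{422276917}{122130393}\right) - -17030 = \frac{422276917}{122130393} + 17030 = \frac{2080302869707}{122130393}$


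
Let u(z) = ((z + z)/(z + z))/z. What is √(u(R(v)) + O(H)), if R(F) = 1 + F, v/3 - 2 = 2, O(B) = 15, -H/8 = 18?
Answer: 14*√13/13 ≈ 3.8829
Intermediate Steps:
H = -144 (H = -8*18 = -144)
v = 12 (v = 6 + 3*2 = 6 + 6 = 12)
u(z) = 1/z (u(z) = ((2*z)/((2*z)))/z = ((2*z)*(1/(2*z)))/z = 1/z)
√(u(R(v)) + O(H)) = √(1/(1 + 12) + 15) = √(1/13 + 15) = √(196/13) = 14*√13/13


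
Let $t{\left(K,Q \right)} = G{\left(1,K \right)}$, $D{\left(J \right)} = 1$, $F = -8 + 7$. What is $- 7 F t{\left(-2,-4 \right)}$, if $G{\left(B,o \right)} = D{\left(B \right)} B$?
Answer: $7$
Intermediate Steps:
$F = -1$
$G{\left(B,o \right)} = B$ ($G{\left(B,o \right)} = 1 B = B$)
$t{\left(K,Q \right)} = 1$
$- 7 F t{\left(-2,-4 \right)} = \left(-7\right) \left(-1\right) 1 = 7 \cdot 1 = 7$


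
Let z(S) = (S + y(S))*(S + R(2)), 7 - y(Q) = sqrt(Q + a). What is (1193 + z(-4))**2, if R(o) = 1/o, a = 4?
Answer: 5593225/4 ≈ 1.3983e+6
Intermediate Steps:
y(Q) = 7 - sqrt(4 + Q) (y(Q) = 7 - sqrt(Q + 4) = 7 - sqrt(4 + Q))
z(S) = (1/2 + S)*(7 + S - sqrt(4 + S)) (z(S) = (S + (7 - sqrt(4 + S)))*(S + 1/2) = (7 + S - sqrt(4 + S))*(S + 1/2) = (7 + S - sqrt(4 + S))*(1/2 + S) = (1/2 + S)*(7 + S - sqrt(4 + S)))
(1193 + z(-4))**2 = (1193 + (7/2 + (-4)**2 + (1/2)*(-4) - sqrt(4 - 4)/2 - 1*(-4)*(-7 + sqrt(4 - 4))))**2 = (1193 + (7/2 + 16 - 2 - sqrt(0)/2 - 1*(-4)*(-7 + sqrt(0))))**2 = (1193 + (7/2 + 16 - 2 - 1/2*0 - 1*(-4)*(-7 + 0)))**2 = (1193 + (7/2 + 16 - 2 + 0 - 1*(-4)*(-7)))**2 = (1193 + (7/2 + 16 - 2 + 0 - 28))**2 = (1193 - 21/2)**2 = (2365/2)**2 = 5593225/4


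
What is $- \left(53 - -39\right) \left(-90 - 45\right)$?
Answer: $12420$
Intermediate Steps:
$- \left(53 - -39\right) \left(-90 - 45\right) = - \left(53 + 39\right) \left(-135\right) = - 92 \left(-135\right) = \left(-1\right) \left(-12420\right) = 12420$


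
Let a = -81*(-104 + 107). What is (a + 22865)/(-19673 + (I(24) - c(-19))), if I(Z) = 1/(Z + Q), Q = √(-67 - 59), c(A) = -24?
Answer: 67866*(-√14 + 8*I)/(-471575*I + 58947*√14) ≈ -1.1513 + 9.3679e-7*I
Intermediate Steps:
Q = 3*I*√14 (Q = √(-126) = 3*I*√14 ≈ 11.225*I)
I(Z) = 1/(Z + 3*I*√14)
a = -243 (a = -81*3 = -243)
(a + 22865)/(-19673 + (I(24) - c(-19))) = (-243 + 22865)/(-19673 + (1/(24 + 3*I*√14) - 1*(-24))) = 22622/(-19673 + (1/(24 + 3*I*√14) + 24)) = 22622/(-19673 + (24 + 1/(24 + 3*I*√14))) = 22622/(-19649 + 1/(24 + 3*I*√14))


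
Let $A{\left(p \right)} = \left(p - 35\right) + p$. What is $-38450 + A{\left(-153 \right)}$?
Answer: $-38791$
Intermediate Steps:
$A{\left(p \right)} = -35 + 2 p$ ($A{\left(p \right)} = \left(-35 + p\right) + p = -35 + 2 p$)
$-38450 + A{\left(-153 \right)} = -38450 + \left(-35 + 2 \left(-153\right)\right) = -38450 - 341 = -38791$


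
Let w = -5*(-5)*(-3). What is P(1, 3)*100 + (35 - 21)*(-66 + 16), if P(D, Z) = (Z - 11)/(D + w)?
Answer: -25500/37 ≈ -689.19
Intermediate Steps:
w = -75 (w = 25*(-3) = -75)
P(D, Z) = (-11 + Z)/(-75 + D) (P(D, Z) = (Z - 11)/(D - 75) = (-11 + Z)/(-75 + D))
P(1, 3)*100 + (35 - 21)*(-66 + 16) = ((-11 + 3)/(-75 + 1))*100 + (35 - 21)*(-66 + 16) = (-8/(-74))*100 + 14*(-50) = -1/74*(-8)*100 - 700 = (4/37)*100 - 700 = 400/37 - 700 = -25500/37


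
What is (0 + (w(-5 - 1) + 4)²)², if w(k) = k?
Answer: 16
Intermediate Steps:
(0 + (w(-5 - 1) + 4)²)² = (0 + ((-5 - 1) + 4)²)² = (0 + (-6 + 4)²)² = (0 + (-2)²)² = (0 + 4)² = 4² = 16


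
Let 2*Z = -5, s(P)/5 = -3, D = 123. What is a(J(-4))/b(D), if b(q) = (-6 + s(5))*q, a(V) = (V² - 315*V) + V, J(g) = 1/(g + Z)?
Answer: -8168/436527 ≈ -0.018711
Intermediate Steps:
s(P) = -15 (s(P) = 5*(-3) = -15)
Z = -5/2 (Z = (½)*(-5) = -5/2 ≈ -2.5000)
J(g) = 1/(-5/2 + g) (J(g) = 1/(g - 5/2) = 1/(-5/2 + g))
a(V) = V² - 314*V
b(q) = -21*q (b(q) = (-6 - 15)*q = -21*q)
a(J(-4))/b(D) = ((2/(-5 + 2*(-4)))*(-314 + 2/(-5 + 2*(-4))))/((-21*123)) = ((2/(-5 - 8))*(-314 + 2/(-5 - 8)))/(-2583) = ((2/(-13))*(-314 + 2/(-13)))*(-1/2583) = ((2*(-1/13))*(-314 + 2*(-1/13)))*(-1/2583) = -2*(-314 - 2/13)/13*(-1/2583) = -2/13*(-4084/13)*(-1/2583) = (8168/169)*(-1/2583) = -8168/436527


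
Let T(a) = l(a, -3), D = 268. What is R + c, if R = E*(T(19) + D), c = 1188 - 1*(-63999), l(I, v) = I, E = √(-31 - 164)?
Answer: 65187 + 287*I*√195 ≈ 65187.0 + 4007.7*I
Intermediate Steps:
E = I*√195 (E = √(-195) = I*√195 ≈ 13.964*I)
T(a) = a
c = 65187 (c = 1188 + 63999 = 65187)
R = 287*I*√195 (R = (I*√195)*(19 + 268) = (I*√195)*287 = 287*I*√195 ≈ 4007.7*I)
R + c = 287*I*√195 + 65187 = 65187 + 287*I*√195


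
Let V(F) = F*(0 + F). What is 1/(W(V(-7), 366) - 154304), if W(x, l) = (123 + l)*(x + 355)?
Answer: 1/43252 ≈ 2.3120e-5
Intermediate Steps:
V(F) = F² (V(F) = F*F = F²)
W(x, l) = (123 + l)*(355 + x)
1/(W(V(-7), 366) - 154304) = 1/((43665 + 123*(-7)² + 355*366 + 366*(-7)²) - 154304) = 1/((43665 + 123*49 + 129930 + 366*49) - 154304) = 1/((43665 + 6027 + 129930 + 17934) - 154304) = 1/(197556 - 154304) = 1/43252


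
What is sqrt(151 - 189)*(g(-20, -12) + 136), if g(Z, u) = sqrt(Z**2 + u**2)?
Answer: 4*I*sqrt(38)*(34 + sqrt(34)) ≈ 982.14*I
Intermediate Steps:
sqrt(151 - 189)*(g(-20, -12) + 136) = sqrt(151 - 189)*(sqrt((-20)**2 + (-12)**2) + 136) = sqrt(-38)*(sqrt(400 + 144) + 136) = (I*sqrt(38))*(sqrt(544) + 136) = (I*sqrt(38))*(4*sqrt(34) + 136) = (I*sqrt(38))*(136 + 4*sqrt(34)) = I*sqrt(38)*(136 + 4*sqrt(34))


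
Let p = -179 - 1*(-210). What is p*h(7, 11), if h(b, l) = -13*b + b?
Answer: -2604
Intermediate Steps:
h(b, l) = -12*b
p = 31 (p = -179 + 210 = 31)
p*h(7, 11) = 31*(-12*7) = 31*(-84) = -2604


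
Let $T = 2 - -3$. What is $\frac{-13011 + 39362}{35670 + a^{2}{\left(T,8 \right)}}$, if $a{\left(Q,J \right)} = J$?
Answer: $\frac{26351}{35734} \approx 0.73742$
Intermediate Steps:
$T = 5$ ($T = 2 + 3 = 5$)
$\frac{-13011 + 39362}{35670 + a^{2}{\left(T,8 \right)}} = \frac{-13011 + 39362}{35670 + 8^{2}} = \frac{26351}{35670 + 64} = \frac{26351}{35734}$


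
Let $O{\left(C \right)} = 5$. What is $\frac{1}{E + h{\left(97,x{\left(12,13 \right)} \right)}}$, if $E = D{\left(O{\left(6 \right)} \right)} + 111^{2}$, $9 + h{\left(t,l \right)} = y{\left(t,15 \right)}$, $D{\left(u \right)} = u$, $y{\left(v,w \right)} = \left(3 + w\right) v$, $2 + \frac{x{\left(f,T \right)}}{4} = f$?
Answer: $\frac{1}{14063} \approx 7.1109 \cdot 10^{-5}$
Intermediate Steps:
$x{\left(f,T \right)} = -8 + 4 f$
$y{\left(v,w \right)} = v \left(3 + w\right)$
$h{\left(t,l \right)} = -9 + 18 t$ ($h{\left(t,l \right)} = -9 + t \left(3 + 15\right) = -9 + t 18 = -9 + 18 t$)
$E = 12326$ ($E = 5 + 111^{2} = 5 + 12321 = 12326$)
$\frac{1}{E + h{\left(97,x{\left(12,13 \right)} \right)}} = \frac{1}{12326 + \left(-9 + 18 \cdot 97\right)} = \frac{1}{12326 + \left(-9 + 1746\right)} = \frac{1}{12326 + 1737} = \frac{1}{14063}$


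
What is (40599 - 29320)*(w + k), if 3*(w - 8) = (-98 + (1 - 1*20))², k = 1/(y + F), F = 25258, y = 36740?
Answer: 3196388056661/61998 ≈ 5.1556e+7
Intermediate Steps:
k = 1/61998 (k = 1/(36740 + 25258) = 1/61998 ≈ 1.6130e-5)
w = 4571 (w = 8 + (-98 + (1 - 1*20))²/3 = 8 + (-98 + (1 - 20))²/3 = 8 + (-98 - 19)²/3 = 8 + (⅓)*(-117)² = 8 + (⅓)*13689 = 8 + 4563 = 4571)
(40599 - 29320)*(w + k) = (40599 - 29320)*(4571 + 1/61998) = 11279*(283392859/61998) = 3196388056661/61998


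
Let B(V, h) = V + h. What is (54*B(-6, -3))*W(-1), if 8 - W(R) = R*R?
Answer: -3402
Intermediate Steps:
W(R) = 8 - R² (W(R) = 8 - R*R = 8 - R²)
(54*B(-6, -3))*W(-1) = (54*(-6 - 3))*(8 - 1*(-1)²) = (54*(-9))*(8 - 1*1) = -486*(8 - 1) = -486*7 = -3402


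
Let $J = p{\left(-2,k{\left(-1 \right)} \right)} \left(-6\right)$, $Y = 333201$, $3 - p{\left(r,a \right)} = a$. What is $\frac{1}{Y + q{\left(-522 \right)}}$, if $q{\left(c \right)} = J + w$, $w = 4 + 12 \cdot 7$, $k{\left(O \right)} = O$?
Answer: $\frac{1}{333265} \approx 3.0006 \cdot 10^{-6}$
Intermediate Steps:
$p{\left(r,a \right)} = 3 - a$
$J = -24$ ($J = \left(3 - -1\right) \left(-6\right) = \left(3 + 1\right) \left(-6\right) = 4 \left(-6\right) = -24$)
$w = 88$ ($w = 4 + 84 = 88$)
$q{\left(c \right)} = 64$ ($q{\left(c \right)} = -24 + 88 = 64$)
$\frac{1}{Y + q{\left(-522 \right)}} = \frac{1}{333201 + 64} = \frac{1}{333265}$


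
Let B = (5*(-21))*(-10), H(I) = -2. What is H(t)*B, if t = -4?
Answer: -2100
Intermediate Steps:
B = 1050 (B = -105*(-10) = 1050)
H(t)*B = -2*1050 = -2100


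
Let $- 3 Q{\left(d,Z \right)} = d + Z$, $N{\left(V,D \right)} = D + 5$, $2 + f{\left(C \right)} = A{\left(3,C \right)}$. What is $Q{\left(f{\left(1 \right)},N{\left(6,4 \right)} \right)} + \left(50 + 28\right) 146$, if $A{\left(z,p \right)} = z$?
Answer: $\frac{34154}{3} \approx 11385.0$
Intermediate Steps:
$f{\left(C \right)} = 1$ ($f{\left(C \right)} = -2 + 3 = 1$)
$N{\left(V,D \right)} = 5 + D$
$Q{\left(d,Z \right)} = - \frac{Z}{3} - \frac{d}{3}$ ($Q{\left(d,Z \right)} = - \frac{d + Z}{3} = - \frac{Z + d}{3} = - \frac{Z}{3} - \frac{d}{3}$)
$Q{\left(f{\left(1 \right)},N{\left(6,4 \right)} \right)} + \left(50 + 28\right) 146 = \left(- \frac{5 + 4}{3} - \frac{1}{3}\right) + \left(50 + 28\right) 146 = \left(\left(- \frac{1}{3}\right) 9 - \frac{1}{3}\right) + 78 \cdot 146 = \left(-3 - \frac{1}{3}\right) + 11388 = - \frac{10}{3} + 11388 = \frac{34154}{3}$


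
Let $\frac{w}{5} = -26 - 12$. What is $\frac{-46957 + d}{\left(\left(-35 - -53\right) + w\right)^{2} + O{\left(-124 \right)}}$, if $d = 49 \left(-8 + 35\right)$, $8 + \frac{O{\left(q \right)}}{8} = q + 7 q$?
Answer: $- \frac{22817}{10792} \approx -2.1143$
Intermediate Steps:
$w = -190$ ($w = 5 \left(-26 - 12\right) = 5 \left(-38\right) = -190$)
$O{\left(q \right)} = -64 + 64 q$ ($O{\left(q \right)} = -64 + 8 \left(q + 7 q\right) = -64 + 8 \cdot 8 q = -64 + 64 q$)
$d = 1323$ ($d = 49 \cdot 27 = 1323$)
$\frac{-46957 + d}{\left(\left(-35 - -53\right) + w\right)^{2} + O{\left(-124 \right)}} = \frac{-46957 + 1323}{\left(\left(-35 - -53\right) - 190\right)^{2} + \left(-64 + 64 \left(-124\right)\right)} = - \frac{45634}{\left(\left(-35 + 53\right) - 190\right)^{2} - 8000} = - \frac{45634}{\left(18 - 190\right)^{2} - 8000} = - \frac{45634}{\left(-172\right)^{2} - 8000} = - \frac{45634}{29584 - 8000} = - \frac{45634}{21584} = \left(-45634\right) \frac{1}{21584} = - \frac{22817}{10792}$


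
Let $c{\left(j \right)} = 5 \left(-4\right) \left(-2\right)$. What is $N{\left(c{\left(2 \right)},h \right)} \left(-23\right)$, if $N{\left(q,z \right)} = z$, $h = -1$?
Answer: $23$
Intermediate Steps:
$c{\left(j \right)} = 40$ ($c{\left(j \right)} = \left(-20\right) \left(-2\right) = 40$)
$N{\left(c{\left(2 \right)},h \right)} \left(-23\right) = \left(-1\right) \left(-23\right) = 23$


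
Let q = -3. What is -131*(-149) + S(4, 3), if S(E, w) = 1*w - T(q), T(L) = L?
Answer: 19525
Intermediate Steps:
S(E, w) = 3 + w (S(E, w) = 1*w - 1*(-3) = w + 3 = 3 + w)
-131*(-149) + S(4, 3) = -131*(-149) + (3 + 3) = 19519 + 6 = 19525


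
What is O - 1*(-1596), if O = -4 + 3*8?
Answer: 1616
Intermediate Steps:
O = 20 (O = -4 + 24 = 20)
O - 1*(-1596) = 20 - 1*(-1596) = 20 + 1596 = 1616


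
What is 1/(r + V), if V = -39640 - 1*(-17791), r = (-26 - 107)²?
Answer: -1/4160 ≈ -0.00024038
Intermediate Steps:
r = 17689 (r = (-133)² = 17689)
V = -21849 (V = -39640 + 17791 = -21849)
1/(r + V) = 1/(17689 - 21849) = 1/(-4160) = -1/4160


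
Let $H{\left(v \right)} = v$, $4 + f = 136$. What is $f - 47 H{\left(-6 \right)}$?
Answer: $414$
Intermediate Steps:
$f = 132$ ($f = -4 + 136 = 132$)
$f - 47 H{\left(-6 \right)} = 132 - -282 = 132 + 282 = 414$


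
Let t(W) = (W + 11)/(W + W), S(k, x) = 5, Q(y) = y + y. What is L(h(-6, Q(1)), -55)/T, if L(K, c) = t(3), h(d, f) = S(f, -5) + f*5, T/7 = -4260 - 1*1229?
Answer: -1/16467 ≈ -6.0728e-5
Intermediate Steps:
Q(y) = 2*y
T = -38423 (T = 7*(-4260 - 1*1229) = 7*(-4260 - 1229) = 7*(-5489) = -38423)
h(d, f) = 5 + 5*f (h(d, f) = 5 + f*5 = 5 + 5*f)
t(W) = (11 + W)/(2*W) (t(W) = (11 + W)/((2*W)) = (11 + W)*(1/(2*W)) = (11 + W)/(2*W))
L(K, c) = 7/3 (L(K, c) = (½)*(11 + 3)/3 = (½)*(⅓)*14 = 7/3)
L(h(-6, Q(1)), -55)/T = (7/3)/(-38423) = (7/3)*(-1/38423) = -1/16467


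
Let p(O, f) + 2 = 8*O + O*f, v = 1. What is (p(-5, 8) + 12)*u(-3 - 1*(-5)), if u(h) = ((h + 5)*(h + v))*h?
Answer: -2940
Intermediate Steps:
p(O, f) = -2 + 8*O + O*f (p(O, f) = -2 + (8*O + O*f) = -2 + 8*O + O*f)
u(h) = h*(1 + h)*(5 + h) (u(h) = ((h + 5)*(h + 1))*h = ((5 + h)*(1 + h))*h = ((1 + h)*(5 + h))*h = h*(1 + h)*(5 + h))
(p(-5, 8) + 12)*u(-3 - 1*(-5)) = ((-2 + 8*(-5) - 5*8) + 12)*((-3 - 1*(-5))*(5 + (-3 - 1*(-5))² + 6*(-3 - 1*(-5)))) = ((-2 - 40 - 40) + 12)*((-3 + 5)*(5 + (-3 + 5)² + 6*(-3 + 5))) = (-82 + 12)*(2*(5 + 2² + 6*2)) = -140*(5 + 4 + 12) = -140*21 = -70*42 = -2940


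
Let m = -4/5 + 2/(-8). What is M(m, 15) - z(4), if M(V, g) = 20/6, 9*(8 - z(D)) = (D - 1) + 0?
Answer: -13/3 ≈ -4.3333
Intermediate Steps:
z(D) = 73/9 - D/9 (z(D) = 8 - ((D - 1) + 0)/9 = 8 - ((-1 + D) + 0)/9 = 8 - (-1 + D)/9 = 8 + (1/9 - D/9) = 73/9 - D/9)
m = -21/20 (m = -4*1/5 + 2*(-1/8) = -4/5 - 1/4 = -21/20 ≈ -1.0500)
M(V, g) = 10/3 (M(V, g) = 20*(1/6) = 10/3)
M(m, 15) - z(4) = 10/3 - (73/9 - 1/9*4) = 10/3 - (73/9 - 4/9) = 10/3 - 1*23/3 = 10/3 - 23/3 = -13/3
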